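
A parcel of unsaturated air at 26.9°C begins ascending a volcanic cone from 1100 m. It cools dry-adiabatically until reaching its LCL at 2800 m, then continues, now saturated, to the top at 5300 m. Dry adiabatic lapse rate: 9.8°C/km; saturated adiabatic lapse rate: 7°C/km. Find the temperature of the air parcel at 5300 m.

1100–2800 m, dry: Δz = 1.7 km ⇒ ΔT = -16.66°C; T = 10.24°C
2800–5300 m, saturated: Δz = 2.5 km ⇒ ΔT = -17.5°C; T = -7.26°C

-7.26°C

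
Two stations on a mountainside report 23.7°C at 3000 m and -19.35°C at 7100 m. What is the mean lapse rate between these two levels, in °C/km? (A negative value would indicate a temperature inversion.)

Γ = −ΔT/Δz = (23.7 − (-19.35)) / (7100 − 3000) m
  = 43.05°C / 4.1 km = 10.5°C/km

10.5°C/km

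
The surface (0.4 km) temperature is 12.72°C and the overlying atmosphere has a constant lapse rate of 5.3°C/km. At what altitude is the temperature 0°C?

Height above start = (12.72 − 0) / 5.3 = 2.4 km
Altitude = 400 m + 2400 m = 2800 m

2.8 km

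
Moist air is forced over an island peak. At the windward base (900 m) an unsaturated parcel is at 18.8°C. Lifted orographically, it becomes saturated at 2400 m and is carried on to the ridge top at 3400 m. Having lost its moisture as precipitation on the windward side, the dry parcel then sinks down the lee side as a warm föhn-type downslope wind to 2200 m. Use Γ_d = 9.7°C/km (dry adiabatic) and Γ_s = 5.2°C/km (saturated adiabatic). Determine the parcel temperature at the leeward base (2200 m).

10.69°C

From 900 m to 2400 m (dry): cools by 9.7 × 1.5 = 14.55°C, giving 4.25°C.
From 2400 m to 3400 m (saturated): cools by 5.2 × 1 = 5.2°C, giving -0.95°C.
From 3400 m to 2200 m (dry descent): warms by 9.7 × 1.2 = 11.64°C, giving 10.69°C.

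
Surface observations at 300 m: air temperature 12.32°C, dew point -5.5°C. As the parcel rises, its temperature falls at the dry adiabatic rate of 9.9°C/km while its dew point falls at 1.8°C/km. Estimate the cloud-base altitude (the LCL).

T and T_d converge at 9.9 − 1.8 = 8.1°C per km
Height above start = (12.32 − (-5.5)) / 8.1 = 2.2 km
LCL altitude = 300 m + 2200 m = 2500 m

2500 m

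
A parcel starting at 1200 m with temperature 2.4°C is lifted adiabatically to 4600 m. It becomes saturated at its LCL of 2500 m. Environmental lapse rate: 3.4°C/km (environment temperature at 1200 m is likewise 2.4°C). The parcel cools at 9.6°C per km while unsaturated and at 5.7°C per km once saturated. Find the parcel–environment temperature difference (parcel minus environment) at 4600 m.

-12.89°C (parcel cooler than environment)

Parcel:
  1200 → 2500 m (dry, 9.6°C/km): ΔT = -9.6 × 1.3 = -12.48°C → T = -10.08°C
  2500 → 4600 m (saturated, 5.7°C/km): ΔT = -5.7 × 2.1 = -11.97°C → T = -22.05°C
Environment:
  1200 → 4600 m (environment, 3.4°C/km): ΔT = -3.4 × 3.4 = -11.56°C → T = -9.16°C
T_parcel − T_env = -22.05 − (-9.16) = -12.89°C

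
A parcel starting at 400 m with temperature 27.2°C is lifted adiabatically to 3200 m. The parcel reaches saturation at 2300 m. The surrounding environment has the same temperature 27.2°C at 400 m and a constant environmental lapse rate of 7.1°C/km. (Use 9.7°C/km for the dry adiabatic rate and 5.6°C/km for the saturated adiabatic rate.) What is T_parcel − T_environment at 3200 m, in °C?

-3.59°C (parcel cooler than environment)

Parcel:
  400–2300 m, dry: Δz = 1.9 km ⇒ ΔT = -18.43°C; T = 8.77°C
  2300–3200 m, saturated: Δz = 0.9 km ⇒ ΔT = -5.04°C; T = 3.73°C
Environment:
  400–3200 m, environment: Δz = 2.8 km ⇒ ΔT = -19.88°C; T = 7.32°C
T_parcel − T_env = 3.73 − 7.32 = -3.59°C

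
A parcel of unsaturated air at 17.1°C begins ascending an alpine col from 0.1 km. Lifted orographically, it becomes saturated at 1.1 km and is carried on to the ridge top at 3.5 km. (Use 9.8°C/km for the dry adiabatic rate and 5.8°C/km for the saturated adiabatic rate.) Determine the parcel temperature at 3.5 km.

-6.62°C

From 100 m to 1100 m (dry): cools by 9.8 × 1 = 9.8°C, giving 7.3°C.
From 1100 m to 3500 m (saturated): cools by 5.8 × 2.4 = 13.92°C, giving -6.62°C.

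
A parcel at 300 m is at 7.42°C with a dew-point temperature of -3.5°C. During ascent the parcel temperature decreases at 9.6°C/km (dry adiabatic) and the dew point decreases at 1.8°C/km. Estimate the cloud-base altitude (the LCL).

1700 m

T and T_d converge at 9.6 − 1.8 = 7.8°C per km
Height above start = (7.42 − (-3.5)) / 7.8 = 1.4 km
LCL altitude = 300 m + 1400 m = 1700 m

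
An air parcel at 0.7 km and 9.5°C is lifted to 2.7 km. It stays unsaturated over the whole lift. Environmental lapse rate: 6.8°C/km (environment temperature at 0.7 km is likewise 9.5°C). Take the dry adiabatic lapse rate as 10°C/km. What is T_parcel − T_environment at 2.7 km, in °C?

-6.4°C (parcel cooler than environment)

Parcel:
  700–2700 m, dry: Δz = 2 km ⇒ ΔT = -20°C; T = -10.5°C
Environment:
  700–2700 m, environment: Δz = 2 km ⇒ ΔT = -13.6°C; T = -4.1°C
T_parcel − T_env = -10.5 − (-4.1) = -6.4°C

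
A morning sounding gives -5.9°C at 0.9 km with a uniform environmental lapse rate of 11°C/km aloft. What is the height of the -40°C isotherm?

Height above start = (-5.9 − (-40)) / 11 = 3.1 km
Altitude = 900 m + 3100 m = 4000 m

4 km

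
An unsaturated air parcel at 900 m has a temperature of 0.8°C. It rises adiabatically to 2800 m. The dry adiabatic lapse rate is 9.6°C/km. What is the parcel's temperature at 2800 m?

900–2800 m, dry adiabatic: Δz = 1.9 km ⇒ ΔT = -18.24°C; T = -17.44°C

-17.44°C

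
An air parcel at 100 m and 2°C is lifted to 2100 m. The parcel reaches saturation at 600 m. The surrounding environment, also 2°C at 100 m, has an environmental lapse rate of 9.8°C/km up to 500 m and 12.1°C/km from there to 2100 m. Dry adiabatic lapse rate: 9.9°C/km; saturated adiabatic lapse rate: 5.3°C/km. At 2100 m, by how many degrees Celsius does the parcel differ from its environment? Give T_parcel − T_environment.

+10.38°C (parcel warmer than environment)

Parcel:
  Dry to 600 m: -9.9 × 0.5 km = -4.95°C, so T = -2.95°C.
  Saturated to 2100 m: -5.3 × 1.5 km = -7.95°C, so T = -10.9°C.
Environment:
  Environment, lower layer to 500 m: -9.8 × 0.4 km = -3.92°C, so T = -1.92°C.
  Environment, upper layer to 2100 m: -12.1 × 1.6 km = -19.36°C, so T = -21.28°C.
T_parcel − T_env = -10.9 − (-21.28) = +10.38°C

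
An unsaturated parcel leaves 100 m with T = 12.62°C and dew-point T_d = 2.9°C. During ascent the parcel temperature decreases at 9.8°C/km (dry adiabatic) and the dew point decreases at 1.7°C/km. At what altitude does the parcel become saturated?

T and T_d converge at 9.8 − 1.7 = 8.1°C per km
Height above start = (12.62 − 2.9) / 8.1 = 1.2 km
LCL altitude = 100 m + 1200 m = 1300 m

1300 m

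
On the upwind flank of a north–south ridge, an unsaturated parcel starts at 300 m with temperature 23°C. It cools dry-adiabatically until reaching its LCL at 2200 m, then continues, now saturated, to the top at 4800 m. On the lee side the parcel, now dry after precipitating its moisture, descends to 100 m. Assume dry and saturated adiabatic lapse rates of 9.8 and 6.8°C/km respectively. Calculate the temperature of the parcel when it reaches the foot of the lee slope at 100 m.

300–2200 m, dry: Δz = 1.9 km ⇒ ΔT = -18.62°C; T = 4.38°C
2200–4800 m, saturated: Δz = 2.6 km ⇒ ΔT = -17.68°C; T = -13.3°C
4800–100 m, dry descent: Δz = 4.7 km ⇒ ΔT = +46.06°C; T = 32.76°C

32.76°C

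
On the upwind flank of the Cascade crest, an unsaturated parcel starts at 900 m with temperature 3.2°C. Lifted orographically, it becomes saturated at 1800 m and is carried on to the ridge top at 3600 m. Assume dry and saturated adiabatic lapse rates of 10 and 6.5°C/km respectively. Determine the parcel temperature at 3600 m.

-17.5°C

Dry to 1800 m: -10 × 0.9 km = -9°C, so T = -5.8°C.
Saturated to 3600 m: -6.5 × 1.8 km = -11.7°C, so T = -17.5°C.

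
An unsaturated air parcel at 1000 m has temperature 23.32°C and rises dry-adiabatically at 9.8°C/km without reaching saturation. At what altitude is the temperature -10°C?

4400 m

Height above start = (23.32 − (-10)) / 9.8 = 3.4 km
Altitude = 1000 m + 3400 m = 4400 m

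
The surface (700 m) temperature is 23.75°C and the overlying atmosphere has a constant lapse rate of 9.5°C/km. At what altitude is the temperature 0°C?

3200 m

Height above start = (23.75 − 0) / 9.5 = 2.5 km
Altitude = 700 m + 2500 m = 3200 m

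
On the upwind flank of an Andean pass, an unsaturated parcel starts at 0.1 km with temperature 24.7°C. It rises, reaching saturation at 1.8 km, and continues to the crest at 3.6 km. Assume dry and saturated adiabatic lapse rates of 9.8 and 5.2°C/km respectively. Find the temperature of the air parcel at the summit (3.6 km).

100 → 1800 m (dry, 9.8°C/km): ΔT = -9.8 × 1.7 = -16.66°C → T = 8.04°C
1800 → 3600 m (saturated, 5.2°C/km): ΔT = -5.2 × 1.8 = -9.36°C → T = -1.32°C

-1.32°C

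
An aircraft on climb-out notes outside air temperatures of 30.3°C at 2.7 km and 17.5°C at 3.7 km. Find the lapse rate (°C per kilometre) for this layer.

Γ = −ΔT/Δz = (30.3 − 17.5) / (3700 − 2700) m
  = 12.8°C / 1 km = 12.8°C/km

12.8°C/km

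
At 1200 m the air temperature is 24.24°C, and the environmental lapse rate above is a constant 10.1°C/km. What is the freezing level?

3600 m

Height above start = (24.24 − 0) / 10.1 = 2.4 km
Altitude = 1200 m + 2400 m = 3600 m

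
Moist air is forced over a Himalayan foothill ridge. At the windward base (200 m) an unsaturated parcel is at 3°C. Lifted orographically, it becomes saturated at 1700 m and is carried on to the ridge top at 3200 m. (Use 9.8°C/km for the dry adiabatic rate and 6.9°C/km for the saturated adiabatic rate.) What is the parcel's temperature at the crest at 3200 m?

-22.05°C

Dry to 1700 m: -9.8 × 1.5 km = -14.7°C, so T = -11.7°C.
Saturated to 3200 m: -6.9 × 1.5 km = -10.35°C, so T = -22.05°C.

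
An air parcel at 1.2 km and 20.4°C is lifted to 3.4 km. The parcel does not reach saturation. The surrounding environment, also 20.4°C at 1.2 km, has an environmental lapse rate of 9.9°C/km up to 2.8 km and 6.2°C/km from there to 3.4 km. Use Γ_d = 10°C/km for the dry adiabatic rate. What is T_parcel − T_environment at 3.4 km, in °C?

Parcel:
  From 1200 m to 3400 m (dry): cools by 10 × 2.2 = 22°C, giving -1.6°C.
Environment:
  From 1200 m to 2800 m (environment, lower layer): cools by 9.9 × 1.6 = 15.84°C, giving 4.56°C.
  From 2800 m to 3400 m (environment, upper layer): cools by 6.2 × 0.6 = 3.72°C, giving 0.84°C.
T_parcel − T_env = -1.6 − 0.84 = -2.44°C

-2.44°C (parcel cooler than environment)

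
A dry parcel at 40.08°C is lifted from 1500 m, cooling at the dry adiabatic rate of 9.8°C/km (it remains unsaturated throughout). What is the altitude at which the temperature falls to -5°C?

Height above start = (40.08 − (-5)) / 9.8 = 4.6 km
Altitude = 1500 m + 4600 m = 6100 m

6100 m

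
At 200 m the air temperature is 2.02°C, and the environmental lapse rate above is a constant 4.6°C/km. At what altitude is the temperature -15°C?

Height above start = (2.02 − (-15)) / 4.6 = 3.7 km
Altitude = 200 m + 3700 m = 3900 m

3900 m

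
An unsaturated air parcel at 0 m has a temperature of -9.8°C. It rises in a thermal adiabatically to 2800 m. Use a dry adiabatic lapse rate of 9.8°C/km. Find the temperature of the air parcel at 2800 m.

0 → 2800 m (dry adiabatic, 9.8°C/km): ΔT = -9.8 × 2.8 = -27.44°C → T = -37.24°C

-37.24°C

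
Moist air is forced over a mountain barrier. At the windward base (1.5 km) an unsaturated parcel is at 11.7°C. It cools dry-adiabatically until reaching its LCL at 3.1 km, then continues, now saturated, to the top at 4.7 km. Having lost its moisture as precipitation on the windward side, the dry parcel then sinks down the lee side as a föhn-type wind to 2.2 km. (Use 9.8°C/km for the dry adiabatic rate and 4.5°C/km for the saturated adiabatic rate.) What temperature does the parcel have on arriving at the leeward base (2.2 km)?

13.32°C

Dry to 3100 m: -9.8 × 1.6 km = -15.68°C, so T = -3.98°C.
Saturated to 4700 m: -4.5 × 1.6 km = -7.2°C, so T = -11.18°C.
Dry descent to 2200 m: +9.8 × 2.5 km = +24.5°C, so T = 13.32°C.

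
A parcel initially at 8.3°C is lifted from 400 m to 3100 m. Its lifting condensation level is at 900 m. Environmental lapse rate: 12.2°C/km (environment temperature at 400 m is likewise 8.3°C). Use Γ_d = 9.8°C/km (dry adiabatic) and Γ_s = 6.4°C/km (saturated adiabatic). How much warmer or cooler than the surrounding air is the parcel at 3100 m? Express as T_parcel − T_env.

+13.96°C (parcel warmer than environment)

Parcel:
  400 → 900 m (dry, 9.8°C/km): ΔT = -9.8 × 0.5 = -4.9°C → T = 3.4°C
  900 → 3100 m (saturated, 6.4°C/km): ΔT = -6.4 × 2.2 = -14.08°C → T = -10.68°C
Environment:
  400 → 3100 m (environment, 12.2°C/km): ΔT = -12.2 × 2.7 = -32.94°C → T = -24.64°C
T_parcel − T_env = -10.68 − (-24.64) = +13.96°C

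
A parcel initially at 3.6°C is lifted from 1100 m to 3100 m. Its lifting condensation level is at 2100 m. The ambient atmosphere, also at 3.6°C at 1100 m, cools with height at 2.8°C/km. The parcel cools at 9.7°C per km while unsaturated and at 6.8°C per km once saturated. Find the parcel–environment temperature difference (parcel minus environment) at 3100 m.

Parcel:
  Dry to 2100 m: -9.7 × 1 km = -9.7°C, so T = -6.1°C.
  Saturated to 3100 m: -6.8 × 1 km = -6.8°C, so T = -12.9°C.
Environment:
  Environment to 3100 m: -2.8 × 2 km = -5.6°C, so T = -2°C.
T_parcel − T_env = -12.9 − (-2) = -10.9°C

-10.9°C (parcel cooler than environment)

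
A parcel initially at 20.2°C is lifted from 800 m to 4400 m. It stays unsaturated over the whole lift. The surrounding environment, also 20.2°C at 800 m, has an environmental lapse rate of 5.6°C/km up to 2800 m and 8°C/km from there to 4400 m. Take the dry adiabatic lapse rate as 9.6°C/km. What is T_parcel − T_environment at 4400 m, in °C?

Parcel:
  800–4400 m, dry: Δz = 3.6 km ⇒ ΔT = -34.56°C; T = -14.36°C
Environment:
  800–2800 m, environment, lower layer: Δz = 2 km ⇒ ΔT = -11.2°C; T = 9°C
  2800–4400 m, environment, upper layer: Δz = 1.6 km ⇒ ΔT = -12.8°C; T = -3.8°C
T_parcel − T_env = -14.36 − (-3.8) = -10.56°C

-10.56°C (parcel cooler than environment)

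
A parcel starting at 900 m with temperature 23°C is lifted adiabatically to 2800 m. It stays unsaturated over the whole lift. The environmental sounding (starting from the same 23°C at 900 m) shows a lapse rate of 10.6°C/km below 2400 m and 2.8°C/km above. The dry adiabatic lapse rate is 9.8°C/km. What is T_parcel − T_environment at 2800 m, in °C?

Parcel:
  900 → 2800 m (dry, 9.8°C/km): ΔT = -9.8 × 1.9 = -18.62°C → T = 4.38°C
Environment:
  900 → 2400 m (environment, lower layer, 10.6°C/km): ΔT = -10.6 × 1.5 = -15.9°C → T = 7.1°C
  2400 → 2800 m (environment, upper layer, 2.8°C/km): ΔT = -2.8 × 0.4 = -1.12°C → T = 5.98°C
T_parcel − T_env = 4.38 − 5.98 = -1.6°C

-1.6°C (parcel cooler than environment)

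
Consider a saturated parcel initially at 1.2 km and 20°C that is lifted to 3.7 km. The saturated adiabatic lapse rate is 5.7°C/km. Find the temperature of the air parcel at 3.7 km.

5.75°C

From 1200 m to 3700 m (saturated adiabatic): cools by 5.7 × 2.5 = 14.25°C, giving 5.75°C.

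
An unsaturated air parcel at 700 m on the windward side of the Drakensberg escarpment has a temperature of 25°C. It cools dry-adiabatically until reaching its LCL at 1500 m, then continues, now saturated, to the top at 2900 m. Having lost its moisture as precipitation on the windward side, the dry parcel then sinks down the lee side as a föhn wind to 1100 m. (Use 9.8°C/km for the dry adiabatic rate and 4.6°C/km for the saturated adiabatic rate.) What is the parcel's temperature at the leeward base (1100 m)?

700 → 1500 m (dry, 9.8°C/km): ΔT = -9.8 × 0.8 = -7.84°C → T = 17.16°C
1500 → 2900 m (saturated, 4.6°C/km): ΔT = -4.6 × 1.4 = -6.44°C → T = 10.72°C
2900 → 1100 m (dry descent, 9.8°C/km): ΔT = +9.8 × 1.8 = +17.64°C → T = 28.36°C

28.36°C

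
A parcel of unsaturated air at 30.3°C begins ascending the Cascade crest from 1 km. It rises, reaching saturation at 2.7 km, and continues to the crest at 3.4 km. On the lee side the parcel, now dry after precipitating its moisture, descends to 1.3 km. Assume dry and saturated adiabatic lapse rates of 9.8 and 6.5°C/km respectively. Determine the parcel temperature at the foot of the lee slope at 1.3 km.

1000 → 2700 m (dry, 9.8°C/km): ΔT = -9.8 × 1.7 = -16.66°C → T = 13.64°C
2700 → 3400 m (saturated, 6.5°C/km): ΔT = -6.5 × 0.7 = -4.55°C → T = 9.09°C
3400 → 1300 m (dry descent, 9.8°C/km): ΔT = +9.8 × 2.1 = +20.58°C → T = 29.67°C

29.67°C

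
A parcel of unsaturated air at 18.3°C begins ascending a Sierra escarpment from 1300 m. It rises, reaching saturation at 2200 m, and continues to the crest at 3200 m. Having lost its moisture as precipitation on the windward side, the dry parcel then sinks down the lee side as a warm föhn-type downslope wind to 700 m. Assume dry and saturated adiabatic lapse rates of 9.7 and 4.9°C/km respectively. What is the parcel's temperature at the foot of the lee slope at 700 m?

28.92°C

1300–2200 m, dry: Δz = 0.9 km ⇒ ΔT = -8.73°C; T = 9.57°C
2200–3200 m, saturated: Δz = 1 km ⇒ ΔT = -4.9°C; T = 4.67°C
3200–700 m, dry descent: Δz = 2.5 km ⇒ ΔT = +24.25°C; T = 28.92°C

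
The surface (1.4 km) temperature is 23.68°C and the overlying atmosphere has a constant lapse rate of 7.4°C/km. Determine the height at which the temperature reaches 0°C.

Height above start = (23.68 − 0) / 7.4 = 3.2 km
Altitude = 1400 m + 3200 m = 4600 m

4.6 km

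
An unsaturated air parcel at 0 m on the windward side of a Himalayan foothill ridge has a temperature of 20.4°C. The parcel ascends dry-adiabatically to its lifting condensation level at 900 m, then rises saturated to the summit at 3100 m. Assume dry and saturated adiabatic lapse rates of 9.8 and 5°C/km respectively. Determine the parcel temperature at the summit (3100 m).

0.58°C

Dry to 900 m: -9.8 × 0.9 km = -8.82°C, so T = 11.58°C.
Saturated to 3100 m: -5 × 2.2 km = -11°C, so T = 0.58°C.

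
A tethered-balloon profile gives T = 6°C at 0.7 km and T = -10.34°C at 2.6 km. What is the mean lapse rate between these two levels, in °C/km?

8.6°C/km

Γ = −ΔT/Δz = (6 − (-10.34)) / (2600 − 700) m
  = 16.34°C / 1.9 km = 8.6°C/km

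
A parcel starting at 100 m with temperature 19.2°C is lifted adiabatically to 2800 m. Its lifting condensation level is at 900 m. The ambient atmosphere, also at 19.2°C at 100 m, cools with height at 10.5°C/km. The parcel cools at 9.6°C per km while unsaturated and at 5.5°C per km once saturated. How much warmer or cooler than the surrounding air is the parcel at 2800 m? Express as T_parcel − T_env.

Parcel:
  From 100 m to 900 m (dry): cools by 9.6 × 0.8 = 7.68°C, giving 11.52°C.
  From 900 m to 2800 m (saturated): cools by 5.5 × 1.9 = 10.45°C, giving 1.07°C.
Environment:
  From 100 m to 2800 m (environment): cools by 10.5 × 2.7 = 28.35°C, giving -9.15°C.
T_parcel − T_env = 1.07 − (-9.15) = +10.22°C

+10.22°C (parcel warmer than environment)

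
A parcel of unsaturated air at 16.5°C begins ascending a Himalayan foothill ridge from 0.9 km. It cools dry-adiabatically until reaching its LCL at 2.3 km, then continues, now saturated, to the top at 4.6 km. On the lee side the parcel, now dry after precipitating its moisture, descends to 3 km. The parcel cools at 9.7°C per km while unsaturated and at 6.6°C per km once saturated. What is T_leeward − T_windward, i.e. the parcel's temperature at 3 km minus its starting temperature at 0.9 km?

-13.24°C

From 900 m to 2300 m (dry): cools by 9.7 × 1.4 = 13.58°C, giving 2.92°C.
From 2300 m to 4600 m (saturated): cools by 6.6 × 2.3 = 15.18°C, giving -12.26°C.
From 4600 m to 3000 m (dry descent): warms by 9.7 × 1.6 = 15.52°C, giving 3.26°C.
Net change vs windward start: 3.26 − 16.5 = -13.24°C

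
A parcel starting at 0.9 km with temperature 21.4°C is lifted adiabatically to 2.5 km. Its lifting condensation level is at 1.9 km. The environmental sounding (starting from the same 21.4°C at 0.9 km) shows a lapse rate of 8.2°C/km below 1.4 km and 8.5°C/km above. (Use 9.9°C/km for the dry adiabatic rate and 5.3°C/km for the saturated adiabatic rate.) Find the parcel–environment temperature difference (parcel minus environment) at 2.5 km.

+0.37°C (parcel warmer than environment)

Parcel:
  900 → 1900 m (dry, 9.9°C/km): ΔT = -9.9 × 1 = -9.9°C → T = 11.5°C
  1900 → 2500 m (saturated, 5.3°C/km): ΔT = -5.3 × 0.6 = -3.18°C → T = 8.32°C
Environment:
  900 → 1400 m (environment, lower layer, 8.2°C/km): ΔT = -8.2 × 0.5 = -4.1°C → T = 17.3°C
  1400 → 2500 m (environment, upper layer, 8.5°C/km): ΔT = -8.5 × 1.1 = -9.35°C → T = 7.95°C
T_parcel − T_env = 8.32 − 7.95 = +0.37°C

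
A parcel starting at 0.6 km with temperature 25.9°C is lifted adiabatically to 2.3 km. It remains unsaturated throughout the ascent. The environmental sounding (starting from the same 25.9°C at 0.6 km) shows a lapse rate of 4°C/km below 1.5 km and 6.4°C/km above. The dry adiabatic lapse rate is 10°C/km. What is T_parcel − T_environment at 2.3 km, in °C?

Parcel:
  600 → 2300 m (dry, 10°C/km): ΔT = -10 × 1.7 = -17°C → T = 8.9°C
Environment:
  600 → 1500 m (environment, lower layer, 4°C/km): ΔT = -4 × 0.9 = -3.6°C → T = 22.3°C
  1500 → 2300 m (environment, upper layer, 6.4°C/km): ΔT = -6.4 × 0.8 = -5.12°C → T = 17.18°C
T_parcel − T_env = 8.9 − 17.18 = -8.28°C

-8.28°C (parcel cooler than environment)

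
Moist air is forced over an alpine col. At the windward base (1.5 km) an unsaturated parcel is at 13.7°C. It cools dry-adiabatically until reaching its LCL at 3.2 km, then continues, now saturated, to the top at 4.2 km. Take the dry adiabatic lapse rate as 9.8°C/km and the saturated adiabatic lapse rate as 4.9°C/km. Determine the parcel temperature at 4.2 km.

-7.86°C

1500–3200 m, dry: Δz = 1.7 km ⇒ ΔT = -16.66°C; T = -2.96°C
3200–4200 m, saturated: Δz = 1 km ⇒ ΔT = -4.9°C; T = -7.86°C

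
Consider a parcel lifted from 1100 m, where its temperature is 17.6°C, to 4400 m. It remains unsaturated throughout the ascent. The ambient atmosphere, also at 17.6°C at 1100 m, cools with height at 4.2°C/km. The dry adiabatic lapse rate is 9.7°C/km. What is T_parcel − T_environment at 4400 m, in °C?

-18.15°C (parcel cooler than environment)

Parcel:
  From 1100 m to 4400 m (dry): cools by 9.7 × 3.3 = 32.01°C, giving -14.41°C.
Environment:
  From 1100 m to 4400 m (environment): cools by 4.2 × 3.3 = 13.86°C, giving 3.74°C.
T_parcel − T_env = -14.41 − 3.74 = -18.15°C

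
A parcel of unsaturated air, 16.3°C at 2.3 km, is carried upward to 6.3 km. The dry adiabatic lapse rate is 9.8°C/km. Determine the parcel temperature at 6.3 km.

-22.9°C

2300 → 6300 m (dry adiabatic, 9.8°C/km): ΔT = -9.8 × 4 = -39.2°C → T = -22.9°C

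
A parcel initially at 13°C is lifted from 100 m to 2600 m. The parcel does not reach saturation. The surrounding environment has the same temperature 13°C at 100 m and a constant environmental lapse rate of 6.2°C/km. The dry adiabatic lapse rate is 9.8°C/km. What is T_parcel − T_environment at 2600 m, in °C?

-9°C (parcel cooler than environment)

Parcel:
  From 100 m to 2600 m (dry): cools by 9.8 × 2.5 = 24.5°C, giving -11.5°C.
Environment:
  From 100 m to 2600 m (environment): cools by 6.2 × 2.5 = 15.5°C, giving -2.5°C.
T_parcel − T_env = -11.5 − (-2.5) = -9°C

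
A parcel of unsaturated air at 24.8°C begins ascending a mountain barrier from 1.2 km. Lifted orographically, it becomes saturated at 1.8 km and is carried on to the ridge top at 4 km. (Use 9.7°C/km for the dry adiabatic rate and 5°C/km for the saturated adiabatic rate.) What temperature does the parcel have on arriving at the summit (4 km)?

7.98°C

Dry to 1800 m: -9.7 × 0.6 km = -5.82°C, so T = 18.98°C.
Saturated to 4000 m: -5 × 2.2 km = -11°C, so T = 7.98°C.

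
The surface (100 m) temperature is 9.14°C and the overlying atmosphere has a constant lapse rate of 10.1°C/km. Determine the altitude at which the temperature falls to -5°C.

Height above start = (9.14 − (-5)) / 10.1 = 1.4 km
Altitude = 100 m + 1400 m = 1500 m

1500 m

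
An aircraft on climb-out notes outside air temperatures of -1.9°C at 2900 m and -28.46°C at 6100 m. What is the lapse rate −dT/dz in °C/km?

8.3°C/km

Γ = −ΔT/Δz = (-1.9 − (-28.46)) / (6100 − 2900) m
  = 26.56°C / 3.2 km = 8.3°C/km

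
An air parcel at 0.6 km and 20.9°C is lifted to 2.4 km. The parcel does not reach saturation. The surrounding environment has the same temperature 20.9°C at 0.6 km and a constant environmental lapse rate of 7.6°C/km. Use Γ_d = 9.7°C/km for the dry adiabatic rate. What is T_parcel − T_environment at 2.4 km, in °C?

-3.78°C (parcel cooler than environment)

Parcel:
  600 → 2400 m (dry, 9.7°C/km): ΔT = -9.7 × 1.8 = -17.46°C → T = 3.44°C
Environment:
  600 → 2400 m (environment, 7.6°C/km): ΔT = -7.6 × 1.8 = -13.68°C → T = 7.22°C
T_parcel − T_env = 3.44 − 7.22 = -3.78°C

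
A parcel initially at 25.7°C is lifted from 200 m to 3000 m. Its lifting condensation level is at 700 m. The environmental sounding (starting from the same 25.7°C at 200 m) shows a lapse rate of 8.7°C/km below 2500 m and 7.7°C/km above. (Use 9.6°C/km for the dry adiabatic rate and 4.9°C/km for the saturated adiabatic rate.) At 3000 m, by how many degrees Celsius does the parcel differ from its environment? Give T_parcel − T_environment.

Parcel:
  Dry to 700 m: -9.6 × 0.5 km = -4.8°C, so T = 20.9°C.
  Saturated to 3000 m: -4.9 × 2.3 km = -11.27°C, so T = 9.63°C.
Environment:
  Environment, lower layer to 2500 m: -8.7 × 2.3 km = -20.01°C, so T = 5.69°C.
  Environment, upper layer to 3000 m: -7.7 × 0.5 km = -3.85°C, so T = 1.84°C.
T_parcel − T_env = 9.63 − 1.84 = +7.79°C

+7.79°C (parcel warmer than environment)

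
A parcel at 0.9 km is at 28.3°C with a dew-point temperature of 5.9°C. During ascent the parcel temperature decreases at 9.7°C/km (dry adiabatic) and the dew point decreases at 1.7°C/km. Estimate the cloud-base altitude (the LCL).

T and T_d converge at 9.7 − 1.7 = 8°C per km
Height above start = (28.3 − 5.9) / 8 = 2.8 km
LCL altitude = 900 m + 2800 m = 3700 m

3.7 km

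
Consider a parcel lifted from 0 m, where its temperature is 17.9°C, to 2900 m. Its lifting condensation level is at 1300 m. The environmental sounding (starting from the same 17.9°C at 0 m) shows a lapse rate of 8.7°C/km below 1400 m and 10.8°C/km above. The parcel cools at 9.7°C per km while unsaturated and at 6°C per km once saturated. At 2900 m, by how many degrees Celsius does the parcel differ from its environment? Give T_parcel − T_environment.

+6.17°C (parcel warmer than environment)

Parcel:
  0 → 1300 m (dry, 9.7°C/km): ΔT = -9.7 × 1.3 = -12.61°C → T = 5.29°C
  1300 → 2900 m (saturated, 6°C/km): ΔT = -6 × 1.6 = -9.6°C → T = -4.31°C
Environment:
  0 → 1400 m (environment, lower layer, 8.7°C/km): ΔT = -8.7 × 1.4 = -12.18°C → T = 5.72°C
  1400 → 2900 m (environment, upper layer, 10.8°C/km): ΔT = -10.8 × 1.5 = -16.2°C → T = -10.48°C
T_parcel − T_env = -4.31 − (-10.48) = +6.17°C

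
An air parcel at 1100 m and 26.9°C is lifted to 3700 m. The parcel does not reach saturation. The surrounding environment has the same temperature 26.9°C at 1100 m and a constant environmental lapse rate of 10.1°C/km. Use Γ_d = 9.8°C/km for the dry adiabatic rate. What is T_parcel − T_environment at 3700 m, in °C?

Parcel:
  From 1100 m to 3700 m (dry): cools by 9.8 × 2.6 = 25.48°C, giving 1.42°C.
Environment:
  From 1100 m to 3700 m (environment): cools by 10.1 × 2.6 = 26.26°C, giving 0.64°C.
T_parcel − T_env = 1.42 − 0.64 = +0.78°C

+0.78°C (parcel warmer than environment)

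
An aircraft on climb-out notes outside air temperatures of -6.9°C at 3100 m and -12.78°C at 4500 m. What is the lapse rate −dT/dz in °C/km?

4.2°C/km

Γ = −ΔT/Δz = (-6.9 − (-12.78)) / (4500 − 3100) m
  = 5.88°C / 1.4 km = 4.2°C/km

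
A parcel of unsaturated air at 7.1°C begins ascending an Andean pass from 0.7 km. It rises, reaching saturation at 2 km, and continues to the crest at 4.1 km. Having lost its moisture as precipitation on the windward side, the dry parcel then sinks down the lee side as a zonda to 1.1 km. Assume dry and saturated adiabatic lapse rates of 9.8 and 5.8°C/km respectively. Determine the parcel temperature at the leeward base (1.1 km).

11.58°C

700 → 2000 m (dry, 9.8°C/km): ΔT = -9.8 × 1.3 = -12.74°C → T = -5.64°C
2000 → 4100 m (saturated, 5.8°C/km): ΔT = -5.8 × 2.1 = -12.18°C → T = -17.82°C
4100 → 1100 m (dry descent, 9.8°C/km): ΔT = +9.8 × 3 = +29.4°C → T = 11.58°C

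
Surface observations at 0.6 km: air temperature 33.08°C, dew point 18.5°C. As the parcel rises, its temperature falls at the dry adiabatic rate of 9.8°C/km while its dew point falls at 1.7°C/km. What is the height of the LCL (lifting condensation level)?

T and T_d converge at 9.8 − 1.7 = 8.1°C per km
Height above start = (33.08 − 18.5) / 8.1 = 1.8 km
LCL altitude = 600 m + 1800 m = 2400 m

2.4 km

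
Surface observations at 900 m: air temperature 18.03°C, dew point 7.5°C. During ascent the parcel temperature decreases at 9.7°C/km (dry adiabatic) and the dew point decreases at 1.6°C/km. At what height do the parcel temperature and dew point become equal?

2200 m

T and T_d converge at 9.7 − 1.6 = 8.1°C per km
Height above start = (18.03 − 7.5) / 8.1 = 1.3 km
LCL altitude = 900 m + 1300 m = 2200 m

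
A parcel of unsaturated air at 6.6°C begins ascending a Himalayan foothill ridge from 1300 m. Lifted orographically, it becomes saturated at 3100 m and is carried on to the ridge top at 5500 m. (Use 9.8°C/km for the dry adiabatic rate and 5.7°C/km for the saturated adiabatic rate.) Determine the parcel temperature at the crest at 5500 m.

-24.72°C

1300 → 3100 m (dry, 9.8°C/km): ΔT = -9.8 × 1.8 = -17.64°C → T = -11.04°C
3100 → 5500 m (saturated, 5.7°C/km): ΔT = -5.7 × 2.4 = -13.68°C → T = -24.72°C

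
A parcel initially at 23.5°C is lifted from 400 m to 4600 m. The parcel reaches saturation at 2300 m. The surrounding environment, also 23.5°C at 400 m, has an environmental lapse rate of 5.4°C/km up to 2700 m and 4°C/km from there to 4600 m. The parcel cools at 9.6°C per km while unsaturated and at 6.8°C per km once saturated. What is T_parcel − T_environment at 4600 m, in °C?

-13.86°C (parcel cooler than environment)

Parcel:
  400–2300 m, dry: Δz = 1.9 km ⇒ ΔT = -18.24°C; T = 5.26°C
  2300–4600 m, saturated: Δz = 2.3 km ⇒ ΔT = -15.64°C; T = -10.38°C
Environment:
  400–2700 m, environment, lower layer: Δz = 2.3 km ⇒ ΔT = -12.42°C; T = 11.08°C
  2700–4600 m, environment, upper layer: Δz = 1.9 km ⇒ ΔT = -7.6°C; T = 3.48°C
T_parcel − T_env = -10.38 − 3.48 = -13.86°C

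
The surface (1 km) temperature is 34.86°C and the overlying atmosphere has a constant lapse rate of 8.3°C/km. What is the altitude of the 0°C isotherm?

5.2 km

Height above start = (34.86 − 0) / 8.3 = 4.2 km
Altitude = 1000 m + 4200 m = 5200 m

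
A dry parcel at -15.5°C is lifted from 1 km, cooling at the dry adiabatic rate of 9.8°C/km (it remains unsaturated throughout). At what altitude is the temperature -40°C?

Height above start = (-15.5 − (-40)) / 9.8 = 2.5 km
Altitude = 1000 m + 2500 m = 3500 m

3.5 km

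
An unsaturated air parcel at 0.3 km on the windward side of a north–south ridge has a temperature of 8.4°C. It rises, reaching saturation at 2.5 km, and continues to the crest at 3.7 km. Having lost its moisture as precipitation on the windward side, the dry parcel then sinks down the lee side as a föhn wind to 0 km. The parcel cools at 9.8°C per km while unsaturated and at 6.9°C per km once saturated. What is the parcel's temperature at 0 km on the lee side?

14.82°C

Dry to 2500 m: -9.8 × 2.2 km = -21.56°C, so T = -13.16°C.
Saturated to 3700 m: -6.9 × 1.2 km = -8.28°C, so T = -21.44°C.
Dry descent to 0 m: +9.8 × 3.7 km = +36.26°C, so T = 14.82°C.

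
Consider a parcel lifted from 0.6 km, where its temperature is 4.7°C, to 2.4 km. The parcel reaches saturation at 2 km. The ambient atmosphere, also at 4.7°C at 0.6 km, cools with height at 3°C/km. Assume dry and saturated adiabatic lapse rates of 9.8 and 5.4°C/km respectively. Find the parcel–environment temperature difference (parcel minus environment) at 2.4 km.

-10.48°C (parcel cooler than environment)

Parcel:
  600 → 2000 m (dry, 9.8°C/km): ΔT = -9.8 × 1.4 = -13.72°C → T = -9.02°C
  2000 → 2400 m (saturated, 5.4°C/km): ΔT = -5.4 × 0.4 = -2.16°C → T = -11.18°C
Environment:
  600 → 2400 m (environment, 3°C/km): ΔT = -3 × 1.8 = -5.4°C → T = -0.7°C
T_parcel − T_env = -11.18 − (-0.7) = -10.48°C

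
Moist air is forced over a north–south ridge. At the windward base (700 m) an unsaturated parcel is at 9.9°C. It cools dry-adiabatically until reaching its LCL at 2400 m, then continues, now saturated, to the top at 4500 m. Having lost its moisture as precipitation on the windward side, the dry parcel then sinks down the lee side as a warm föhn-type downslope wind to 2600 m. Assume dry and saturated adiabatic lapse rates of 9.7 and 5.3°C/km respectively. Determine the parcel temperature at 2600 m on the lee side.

0.71°C

Dry to 2400 m: -9.7 × 1.7 km = -16.49°C, so T = -6.59°C.
Saturated to 4500 m: -5.3 × 2.1 km = -11.13°C, so T = -17.72°C.
Dry descent to 2600 m: +9.7 × 1.9 km = +18.43°C, so T = 0.71°C.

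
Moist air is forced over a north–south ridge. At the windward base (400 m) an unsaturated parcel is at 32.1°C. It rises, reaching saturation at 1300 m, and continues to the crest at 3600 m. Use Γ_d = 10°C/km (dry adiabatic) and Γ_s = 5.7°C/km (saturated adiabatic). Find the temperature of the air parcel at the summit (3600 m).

400 → 1300 m (dry, 10°C/km): ΔT = -10 × 0.9 = -9°C → T = 23.1°C
1300 → 3600 m (saturated, 5.7°C/km): ΔT = -5.7 × 2.3 = -13.11°C → T = 9.99°C

9.99°C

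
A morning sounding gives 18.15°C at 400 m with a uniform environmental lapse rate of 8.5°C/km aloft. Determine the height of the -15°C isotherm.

Height above start = (18.15 − (-15)) / 8.5 = 3.9 km
Altitude = 400 m + 3900 m = 4300 m

4300 m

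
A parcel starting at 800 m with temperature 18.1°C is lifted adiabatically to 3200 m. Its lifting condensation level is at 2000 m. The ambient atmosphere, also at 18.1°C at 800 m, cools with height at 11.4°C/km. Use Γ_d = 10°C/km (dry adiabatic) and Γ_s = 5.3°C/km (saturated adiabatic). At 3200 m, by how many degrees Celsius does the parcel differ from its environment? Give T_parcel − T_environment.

+9°C (parcel warmer than environment)

Parcel:
  800 → 2000 m (dry, 10°C/km): ΔT = -10 × 1.2 = -12°C → T = 6.1°C
  2000 → 3200 m (saturated, 5.3°C/km): ΔT = -5.3 × 1.2 = -6.36°C → T = -0.26°C
Environment:
  800 → 3200 m (environment, 11.4°C/km): ΔT = -11.4 × 2.4 = -27.36°C → T = -9.26°C
T_parcel − T_env = -0.26 − (-9.26) = +9°C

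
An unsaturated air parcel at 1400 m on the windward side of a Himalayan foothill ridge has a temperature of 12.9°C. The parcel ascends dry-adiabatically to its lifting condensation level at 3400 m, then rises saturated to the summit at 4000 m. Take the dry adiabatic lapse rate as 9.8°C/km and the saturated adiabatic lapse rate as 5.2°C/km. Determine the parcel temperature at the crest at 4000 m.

1400 → 3400 m (dry, 9.8°C/km): ΔT = -9.8 × 2 = -19.6°C → T = -6.7°C
3400 → 4000 m (saturated, 5.2°C/km): ΔT = -5.2 × 0.6 = -3.12°C → T = -9.82°C

-9.82°C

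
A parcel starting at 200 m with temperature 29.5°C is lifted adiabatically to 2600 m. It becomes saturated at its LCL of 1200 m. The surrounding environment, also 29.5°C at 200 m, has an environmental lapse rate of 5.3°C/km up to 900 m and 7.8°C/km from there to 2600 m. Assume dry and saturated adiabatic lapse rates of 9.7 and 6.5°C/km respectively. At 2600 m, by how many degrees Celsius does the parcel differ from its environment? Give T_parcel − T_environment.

-1.83°C (parcel cooler than environment)

Parcel:
  From 200 m to 1200 m (dry): cools by 9.7 × 1 = 9.7°C, giving 19.8°C.
  From 1200 m to 2600 m (saturated): cools by 6.5 × 1.4 = 9.1°C, giving 10.7°C.
Environment:
  From 200 m to 900 m (environment, lower layer): cools by 5.3 × 0.7 = 3.71°C, giving 25.79°C.
  From 900 m to 2600 m (environment, upper layer): cools by 7.8 × 1.7 = 13.26°C, giving 12.53°C.
T_parcel − T_env = 10.7 − 12.53 = -1.83°C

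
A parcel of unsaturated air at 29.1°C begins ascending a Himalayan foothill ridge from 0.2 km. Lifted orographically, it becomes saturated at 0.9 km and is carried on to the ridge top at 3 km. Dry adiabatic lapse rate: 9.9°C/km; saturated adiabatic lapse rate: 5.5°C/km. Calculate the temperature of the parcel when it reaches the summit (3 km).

10.62°C

From 200 m to 900 m (dry): cools by 9.9 × 0.7 = 6.93°C, giving 22.17°C.
From 900 m to 3000 m (saturated): cools by 5.5 × 2.1 = 11.55°C, giving 10.62°C.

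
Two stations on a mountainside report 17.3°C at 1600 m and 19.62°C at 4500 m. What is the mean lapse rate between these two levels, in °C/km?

-0.8°C/km

Γ = −ΔT/Δz = (17.3 − 19.62) / (4500 − 1600) m
  = -2.32°C / 2.9 km = -0.8°C/km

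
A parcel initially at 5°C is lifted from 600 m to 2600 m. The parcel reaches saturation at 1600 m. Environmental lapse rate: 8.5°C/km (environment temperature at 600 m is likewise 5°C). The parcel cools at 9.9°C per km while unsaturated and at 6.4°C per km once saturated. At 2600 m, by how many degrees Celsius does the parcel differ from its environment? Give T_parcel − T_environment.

Parcel:
  From 600 m to 1600 m (dry): cools by 9.9 × 1 = 9.9°C, giving -4.9°C.
  From 1600 m to 2600 m (saturated): cools by 6.4 × 1 = 6.4°C, giving -11.3°C.
Environment:
  From 600 m to 2600 m (environment): cools by 8.5 × 2 = 17°C, giving -12°C.
T_parcel − T_env = -11.3 − (-12) = +0.7°C

+0.7°C (parcel warmer than environment)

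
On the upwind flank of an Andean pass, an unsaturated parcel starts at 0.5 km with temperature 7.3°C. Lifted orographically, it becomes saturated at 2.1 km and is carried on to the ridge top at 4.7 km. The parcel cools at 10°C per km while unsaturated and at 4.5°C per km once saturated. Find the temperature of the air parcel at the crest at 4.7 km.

Dry to 2100 m: -10 × 1.6 km = -16°C, so T = -8.7°C.
Saturated to 4700 m: -4.5 × 2.6 km = -11.7°C, so T = -20.4°C.

-20.4°C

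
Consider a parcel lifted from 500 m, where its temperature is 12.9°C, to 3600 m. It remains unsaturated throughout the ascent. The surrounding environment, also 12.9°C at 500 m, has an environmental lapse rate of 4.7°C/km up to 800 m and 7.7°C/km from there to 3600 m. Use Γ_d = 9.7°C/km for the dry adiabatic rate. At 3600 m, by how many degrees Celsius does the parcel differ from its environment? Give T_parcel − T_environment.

Parcel:
  Dry to 3600 m: -9.7 × 3.1 km = -30.07°C, so T = -17.17°C.
Environment:
  Environment, lower layer to 800 m: -4.7 × 0.3 km = -1.41°C, so T = 11.49°C.
  Environment, upper layer to 3600 m: -7.7 × 2.8 km = -21.56°C, so T = -10.07°C.
T_parcel − T_env = -17.17 − (-10.07) = -7.1°C

-7.1°C (parcel cooler than environment)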